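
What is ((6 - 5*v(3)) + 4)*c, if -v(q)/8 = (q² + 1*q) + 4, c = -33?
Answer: -21450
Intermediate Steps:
v(q) = -32 - 8*q - 8*q² (v(q) = -8*((q² + 1*q) + 4) = -8*((q² + q) + 4) = -8*((q + q²) + 4) = -8*(4 + q + q²) = -32 - 8*q - 8*q²)
((6 - 5*v(3)) + 4)*c = ((6 - 5*(-32 - 8*3 - 8*3²)) + 4)*(-33) = ((6 - 5*(-32 - 24 - 8*9)) + 4)*(-33) = ((6 - 5*(-32 - 24 - 72)) + 4)*(-33) = ((6 - 5*(-128)) + 4)*(-33) = ((6 + 640) + 4)*(-33) = (646 + 4)*(-33) = 650*(-33) = -21450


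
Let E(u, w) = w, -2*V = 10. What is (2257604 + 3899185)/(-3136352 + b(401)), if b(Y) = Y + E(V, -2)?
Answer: -6156789/3135953 ≈ -1.9633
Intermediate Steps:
V = -5 (V = -½*10 = -5)
b(Y) = -2 + Y (b(Y) = Y - 2 = -2 + Y)
(2257604 + 3899185)/(-3136352 + b(401)) = (2257604 + 3899185)/(-3136352 + (-2 + 401)) = 6156789/(-3136352 + 399) = 6156789/(-3135953) = 6156789*(-1/3135953) = -6156789/3135953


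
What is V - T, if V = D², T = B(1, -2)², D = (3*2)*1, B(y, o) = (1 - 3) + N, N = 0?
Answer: 32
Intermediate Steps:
B(y, o) = -2 (B(y, o) = (1 - 3) + 0 = -2 + 0 = -2)
D = 6 (D = 6*1 = 6)
T = 4 (T = (-2)² = 4)
V = 36 (V = 6² = 36)
V - T = 36 - 1*4 = 36 - 4 = 32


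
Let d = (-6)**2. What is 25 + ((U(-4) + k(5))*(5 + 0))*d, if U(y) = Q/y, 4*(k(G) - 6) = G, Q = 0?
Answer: 1330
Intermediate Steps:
k(G) = 6 + G/4
d = 36
U(y) = 0 (U(y) = 0/y = 0)
25 + ((U(-4) + k(5))*(5 + 0))*d = 25 + ((0 + (6 + (1/4)*5))*(5 + 0))*36 = 25 + ((0 + (6 + 5/4))*5)*36 = 25 + ((0 + 29/4)*5)*36 = 25 + ((29/4)*5)*36 = 25 + (145/4)*36 = 25 + 1305 = 1330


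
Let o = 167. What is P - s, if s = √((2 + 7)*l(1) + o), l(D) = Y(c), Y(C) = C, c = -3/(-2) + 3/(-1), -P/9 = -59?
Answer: 531 - √614/2 ≈ 518.61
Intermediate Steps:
P = 531 (P = -9*(-59) = 531)
c = -3/2 (c = -3*(-½) + 3*(-1) = 3/2 - 3 = -3/2 ≈ -1.5000)
l(D) = -3/2
s = √614/2 (s = √((2 + 7)*(-3/2) + 167) = √(9*(-3/2) + 167) = √(-27/2 + 167) = √(307/2) = √614/2 ≈ 12.390)
P - s = 531 - √614/2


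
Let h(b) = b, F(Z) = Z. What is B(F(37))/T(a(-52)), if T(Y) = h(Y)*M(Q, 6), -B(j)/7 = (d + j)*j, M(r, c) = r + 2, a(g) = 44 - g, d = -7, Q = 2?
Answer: -1295/64 ≈ -20.234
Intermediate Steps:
M(r, c) = 2 + r
B(j) = -7*j*(-7 + j) (B(j) = -7*(-7 + j)*j = -7*j*(-7 + j))
T(Y) = 4*Y (T(Y) = Y*(2 + 2) = Y*4 = 4*Y)
B(F(37))/T(a(-52)) = (7*37*(7 - 1*37))/((4*(44 - 1*(-52)))) = (7*37*(7 - 37))/((4*(44 + 52))) = (7*37*(-30))/((4*96)) = -7770/384 = -7770*1/384 = -1295/64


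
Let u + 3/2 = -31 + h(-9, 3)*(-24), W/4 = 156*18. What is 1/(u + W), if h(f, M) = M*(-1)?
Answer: 2/22543 ≈ 8.8719e-5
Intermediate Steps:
h(f, M) = -M
W = 11232 (W = 4*(156*18) = 4*2808 = 11232)
u = 79/2 (u = -3/2 + (-31 - 1*3*(-24)) = -3/2 + (-31 - 3*(-24)) = -3/2 + (-31 + 72) = -3/2 + 41 = 79/2 ≈ 39.500)
1/(u + W) = 1/(79/2 + 11232) = 1/(22543/2) = 2/22543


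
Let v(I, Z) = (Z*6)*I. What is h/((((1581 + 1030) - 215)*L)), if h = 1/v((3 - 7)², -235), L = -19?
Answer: 1/1027021440 ≈ 9.7369e-10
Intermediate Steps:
v(I, Z) = 6*I*Z (v(I, Z) = (6*Z)*I = 6*I*Z)
h = -1/22560 (h = 1/(6*(3 - 7)²*(-235)) = 1/(6*(-4)²*(-235)) = 1/(6*16*(-235)) = 1/(-22560) = -1/22560 ≈ -4.4326e-5)
h/((((1581 + 1030) - 215)*L)) = -(-1/(19*((1581 + 1030) - 215)))/22560 = -(-1/(19*(2611 - 215)))/22560 = -1/(22560*(2396*(-19))) = -1/22560/(-45524) = -1/22560*(-1/45524) = 1/1027021440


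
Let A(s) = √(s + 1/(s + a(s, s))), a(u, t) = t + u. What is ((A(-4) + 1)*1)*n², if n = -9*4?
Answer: 1296 + 1512*I*√3 ≈ 1296.0 + 2618.9*I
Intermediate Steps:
A(s) = √(s + 1/(3*s)) (A(s) = √(s + 1/(s + (s + s))) = √(s + 1/(s + 2*s)) = √(s + 1/(3*s)))
n = -36
((A(-4) + 1)*1)*n² = ((√(3/(-4) + 9*(-4))/3 + 1)*1)*(-36)² = ((√(3*(-¼) - 36)/3 + 1)*1)*1296 = ((√(-¾ - 36)/3 + 1)*1)*1296 = ((√(-147/4)/3 + 1)*1)*1296 = (((7*I*√3/2)/3 + 1)*1)*1296 = ((7*I*√3/6 + 1)*1)*1296 = ((1 + 7*I*√3/6)*1)*1296 = (1 + 7*I*√3/6)*1296 = 1296 + 1512*I*√3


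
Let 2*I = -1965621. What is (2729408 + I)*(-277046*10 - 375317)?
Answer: -10988812487515/2 ≈ -5.4944e+12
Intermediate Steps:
I = -1965621/2 (I = (½)*(-1965621) = -1965621/2 ≈ -9.8281e+5)
(2729408 + I)*(-277046*10 - 375317) = (2729408 - 1965621/2)*(-277046*10 - 375317) = 3493195*(-2770460 - 375317)/2 = (3493195/2)*(-3145777) = -10988812487515/2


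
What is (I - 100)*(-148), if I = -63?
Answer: 24124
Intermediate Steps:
(I - 100)*(-148) = (-63 - 100)*(-148) = -163*(-148) = 24124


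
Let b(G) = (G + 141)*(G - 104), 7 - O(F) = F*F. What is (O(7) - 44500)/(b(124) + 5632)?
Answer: -22271/5466 ≈ -4.0745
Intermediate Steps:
O(F) = 7 - F**2 (O(F) = 7 - F*F = 7 - F**2)
b(G) = (-104 + G)*(141 + G) (b(G) = (141 + G)*(-104 + G) = (-104 + G)*(141 + G))
(O(7) - 44500)/(b(124) + 5632) = ((7 - 1*7**2) - 44500)/((-14664 + 124**2 + 37*124) + 5632) = ((7 - 1*49) - 44500)/((-14664 + 15376 + 4588) + 5632) = ((7 - 49) - 44500)/(5300 + 5632) = (-42 - 44500)/10932 = -44542*1/10932 = -22271/5466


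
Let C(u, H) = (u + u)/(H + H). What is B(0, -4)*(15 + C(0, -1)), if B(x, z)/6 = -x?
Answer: 0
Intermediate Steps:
C(u, H) = u/H (C(u, H) = (2*u)/((2*H)) = (2*u)*(1/(2*H)) = u/H)
B(x, z) = -6*x (B(x, z) = 6*(-x) = -6*x)
B(0, -4)*(15 + C(0, -1)) = (-6*0)*(15 + 0/(-1)) = 0*(15 + 0*(-1)) = 0*(15 + 0) = 0*15 = 0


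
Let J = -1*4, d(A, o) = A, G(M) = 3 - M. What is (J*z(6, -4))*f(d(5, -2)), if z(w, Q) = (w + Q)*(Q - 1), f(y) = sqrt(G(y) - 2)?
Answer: 80*I ≈ 80.0*I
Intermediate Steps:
f(y) = sqrt(1 - y) (f(y) = sqrt((3 - y) - 2) = sqrt(1 - y))
z(w, Q) = (-1 + Q)*(Q + w) (z(w, Q) = (Q + w)*(-1 + Q) = (-1 + Q)*(Q + w))
J = -4
(J*z(6, -4))*f(d(5, -2)) = (-4*((-4)**2 - 1*(-4) - 1*6 - 4*6))*sqrt(1 - 1*5) = (-4*(16 + 4 - 6 - 24))*sqrt(1 - 5) = (-4*(-10))*sqrt(-4) = 40*(2*I) = 80*I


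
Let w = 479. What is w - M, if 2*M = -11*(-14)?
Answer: 402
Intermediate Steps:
M = 77 (M = (-11*(-14))/2 = (1/2)*154 = 77)
w - M = 479 - 1*77 = 479 - 77 = 402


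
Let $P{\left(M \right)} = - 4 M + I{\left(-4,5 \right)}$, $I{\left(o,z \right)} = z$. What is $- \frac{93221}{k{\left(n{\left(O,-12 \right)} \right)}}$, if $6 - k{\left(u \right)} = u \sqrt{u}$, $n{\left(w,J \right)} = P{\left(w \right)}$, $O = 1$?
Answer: $- \frac{93221}{5} \approx -18644.0$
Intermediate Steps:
$P{\left(M \right)} = 5 - 4 M$ ($P{\left(M \right)} = - 4 M + 5 = 5 - 4 M$)
$n{\left(w,J \right)} = 5 - 4 w$
$k{\left(u \right)} = 6 - u^{\frac{3}{2}}$ ($k{\left(u \right)} = 6 - u \sqrt{u} = 6 - u^{\frac{3}{2}}$)
$- \frac{93221}{k{\left(n{\left(O,-12 \right)} \right)}} = - \frac{93221}{6 - \left(5 - 4\right)^{\frac{3}{2}}} = - \frac{93221}{6 - 1^{\frac{3}{2}}} = - \frac{93221}{6 - 1} = - \frac{93221}{5}$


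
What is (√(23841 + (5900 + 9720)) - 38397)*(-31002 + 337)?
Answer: 1177444005 - 30665*√39461 ≈ 1.1714e+9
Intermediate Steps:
(√(23841 + (5900 + 9720)) - 38397)*(-31002 + 337) = (√(23841 + 15620) - 38397)*(-30665) = (√39461 - 38397)*(-30665) = (-38397 + √39461)*(-30665) = 1177444005 - 30665*√39461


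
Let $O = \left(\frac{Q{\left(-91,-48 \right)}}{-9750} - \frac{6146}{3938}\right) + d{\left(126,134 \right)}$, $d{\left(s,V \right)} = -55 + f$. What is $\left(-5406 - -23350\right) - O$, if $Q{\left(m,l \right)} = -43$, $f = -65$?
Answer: $\frac{346818033083}{19197750} \approx 18066.0$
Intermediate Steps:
$d{\left(s,V \right)} = -120$ ($d{\left(s,V \right)} = -55 - 65 = -120$)
$O = - \frac{2333607083}{19197750}$ ($O = \left(- \frac{43}{-9750} - \frac{6146}{3938}\right) - 120 = \left(\left(-43\right) \left(- \frac{1}{9750}\right) - \frac{3073}{1969}\right) - 120 = \left(\frac{43}{9750} - \frac{3073}{1969}\right) - 120 = - \frac{29877083}{19197750} - 120 = - \frac{2333607083}{19197750} \approx -121.56$)
$\left(-5406 - -23350\right) - O = \left(-5406 - -23350\right) - - \frac{2333607083}{19197750} = \left(-5406 + 23350\right) + \frac{2333607083}{19197750} = 17944 + \frac{2333607083}{19197750} = \frac{346818033083}{19197750}$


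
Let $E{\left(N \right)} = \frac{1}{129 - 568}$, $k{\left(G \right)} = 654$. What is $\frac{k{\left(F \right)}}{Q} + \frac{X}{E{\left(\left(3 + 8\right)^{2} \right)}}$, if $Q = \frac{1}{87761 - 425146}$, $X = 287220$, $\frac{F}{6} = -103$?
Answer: $-346739370$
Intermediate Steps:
$F = -618$ ($F = 6 \left(-103\right) = -618$)
$E{\left(N \right)} = - \frac{1}{439}$ ($E{\left(N \right)} = \frac{1}{-439} = - \frac{1}{439}$)
$Q = - \frac{1}{337385}$ ($Q = \frac{1}{-337385} = - \frac{1}{337385} \approx -2.964 \cdot 10^{-6}$)
$\frac{k{\left(F \right)}}{Q} + \frac{X}{E{\left(\left(3 + 8\right)^{2} \right)}} = \frac{654}{- \frac{1}{337385}} + \frac{287220}{- \frac{1}{439}} = 654 \left(-337385\right) + 287220 \left(-439\right) = -220649790 - 126089580 = -346739370$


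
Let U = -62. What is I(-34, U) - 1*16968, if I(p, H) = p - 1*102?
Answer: -17104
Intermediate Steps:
I(p, H) = -102 + p (I(p, H) = p - 102 = -102 + p)
I(-34, U) - 1*16968 = (-102 - 34) - 1*16968 = -136 - 16968 = -17104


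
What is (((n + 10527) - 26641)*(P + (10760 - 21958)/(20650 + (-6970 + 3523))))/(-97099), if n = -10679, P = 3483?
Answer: 1605084258843/1670394097 ≈ 960.90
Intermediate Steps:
(((n + 10527) - 26641)*(P + (10760 - 21958)/(20650 + (-6970 + 3523))))/(-97099) = (((-10679 + 10527) - 26641)*(3483 + (10760 - 21958)/(20650 + (-6970 + 3523))))/(-97099) = ((-152 - 26641)*(3483 - 11198/(20650 - 3447)))*(-1/97099) = -26793*(3483 - 11198/17203)*(-1/97099) = -26793*59906851/17203*(-1/97099) = -1605084258843/17203*(-1/97099) = 1605084258843/1670394097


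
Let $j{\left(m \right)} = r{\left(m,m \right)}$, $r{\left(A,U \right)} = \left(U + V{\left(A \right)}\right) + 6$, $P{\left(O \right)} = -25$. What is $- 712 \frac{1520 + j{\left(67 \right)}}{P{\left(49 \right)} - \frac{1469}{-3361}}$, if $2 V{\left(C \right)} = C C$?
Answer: $\frac{2295815075}{20639} \approx 1.1124 \cdot 10^{5}$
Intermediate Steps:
$V{\left(C \right)} = \frac{C^{2}}{2}$ ($V{\left(C \right)} = \frac{C C}{2} = \frac{C^{2}}{2}$)
$r{\left(A,U \right)} = 6 + U + \frac{A^{2}}{2}$ ($r{\left(A,U \right)} = \left(U + \frac{A^{2}}{2}\right) + 6 = 6 + U + \frac{A^{2}}{2}$)
$j{\left(m \right)} = 6 + m + \frac{m^{2}}{2}$
$- 712 \frac{1520 + j{\left(67 \right)}}{P{\left(49 \right)} - \frac{1469}{-3361}} = - 712 \frac{1520 + \left(6 + 67 + \frac{67^{2}}{2}\right)}{-25 - \frac{1469}{-3361}} = - 712 \frac{1520 + \left(6 + 67 + \frac{1}{2} \cdot 4489\right)}{-25 - - \frac{1469}{3361}} = - 712 \frac{1520 + \left(6 + 67 + \frac{4489}{2}\right)}{-25 + \frac{1469}{3361}} = - 712 \frac{1520 + \frac{4635}{2}}{- \frac{82556}{3361}} = - 712 \cdot \frac{7675}{2} \left(- \frac{3361}{82556}\right) = \left(-712\right) \left(- \frac{25795675}{165112}\right) = \frac{2295815075}{20639}$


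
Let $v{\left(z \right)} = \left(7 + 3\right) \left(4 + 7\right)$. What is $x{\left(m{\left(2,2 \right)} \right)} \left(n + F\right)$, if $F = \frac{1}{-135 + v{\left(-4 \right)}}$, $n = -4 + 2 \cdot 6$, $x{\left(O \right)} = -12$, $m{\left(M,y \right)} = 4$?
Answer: $- \frac{2388}{25} \approx -95.52$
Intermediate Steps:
$v{\left(z \right)} = 110$ ($v{\left(z \right)} = 10 \cdot 11 = 110$)
$n = 8$ ($n = -4 + 12 = 8$)
$F = - \frac{1}{25}$ ($F = \frac{1}{-135 + 110} = \frac{1}{-25} = - \frac{1}{25} \approx -0.04$)
$x{\left(m{\left(2,2 \right)} \right)} \left(n + F\right) = - 12 \left(8 - \frac{1}{25}\right) = \left(-12\right) \frac{199}{25} = - \frac{2388}{25}$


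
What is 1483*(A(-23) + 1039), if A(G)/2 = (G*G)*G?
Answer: -34546485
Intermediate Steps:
A(G) = 2*G³ (A(G) = 2*((G*G)*G) = 2*(G²*G) = 2*G³)
1483*(A(-23) + 1039) = 1483*(2*(-23)³ + 1039) = 1483*(2*(-12167) + 1039) = 1483*(-24334 + 1039) = 1483*(-23295) = -34546485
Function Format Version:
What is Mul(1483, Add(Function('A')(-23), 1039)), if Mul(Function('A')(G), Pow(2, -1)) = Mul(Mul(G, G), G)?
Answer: -34546485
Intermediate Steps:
Function('A')(G) = Mul(2, Pow(G, 3)) (Function('A')(G) = Mul(2, Mul(Mul(G, G), G)) = Mul(2, Mul(Pow(G, 2), G)) = Mul(2, Pow(G, 3)))
Mul(1483, Add(Function('A')(-23), 1039)) = Mul(1483, Add(Mul(2, Pow(-23, 3)), 1039)) = Mul(1483, Add(Mul(2, -12167), 1039)) = Mul(1483, Add(-24334, 1039)) = Mul(1483, -23295) = -34546485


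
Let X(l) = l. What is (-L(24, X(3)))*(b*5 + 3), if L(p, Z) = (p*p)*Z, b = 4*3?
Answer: -108864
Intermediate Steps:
b = 12
L(p, Z) = Z*p**2 (L(p, Z) = p**2*Z = Z*p**2)
(-L(24, X(3)))*(b*5 + 3) = (-3*24**2)*(12*5 + 3) = (-3*576)*(60 + 3) = -1*1728*63 = -1728*63 = -108864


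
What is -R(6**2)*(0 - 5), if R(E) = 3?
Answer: 15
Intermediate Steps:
-R(6**2)*(0 - 5) = -3*(0 - 5) = -3*(-5) = -1*(-15) = 15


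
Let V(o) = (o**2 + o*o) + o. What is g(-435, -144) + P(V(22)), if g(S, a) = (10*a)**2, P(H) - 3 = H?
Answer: 2074593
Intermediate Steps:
V(o) = o + 2*o**2 (V(o) = (o**2 + o**2) + o = 2*o**2 + o = o + 2*o**2)
P(H) = 3 + H
g(S, a) = 100*a**2
g(-435, -144) + P(V(22)) = 100*(-144)**2 + (3 + 22*(1 + 2*22)) = 100*20736 + (3 + 22*(1 + 44)) = 2073600 + (3 + 22*45) = 2073600 + (3 + 990) = 2073600 + 993 = 2074593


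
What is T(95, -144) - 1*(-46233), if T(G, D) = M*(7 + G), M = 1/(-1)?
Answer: 46131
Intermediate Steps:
M = -1
T(G, D) = -7 - G (T(G, D) = -(7 + G) = -7 - G)
T(95, -144) - 1*(-46233) = (-7 - 1*95) - 1*(-46233) = (-7 - 95) + 46233 = -102 + 46233 = 46131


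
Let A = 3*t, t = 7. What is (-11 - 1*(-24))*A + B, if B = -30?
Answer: 243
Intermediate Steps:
A = 21 (A = 3*7 = 21)
(-11 - 1*(-24))*A + B = (-11 - 1*(-24))*21 - 30 = (-11 + 24)*21 - 30 = 13*21 - 30 = 273 - 30 = 243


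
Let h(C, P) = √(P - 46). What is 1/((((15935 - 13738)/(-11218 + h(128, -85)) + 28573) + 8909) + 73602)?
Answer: 13979191926074/1552861818150565561 + 2197*I*√131/1552861818150565561 ≈ 9.0022e-6 + 1.6193e-14*I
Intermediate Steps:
h(C, P) = √(-46 + P)
1/((((15935 - 13738)/(-11218 + h(128, -85)) + 28573) + 8909) + 73602) = 1/((((15935 - 13738)/(-11218 + √(-46 - 85)) + 28573) + 8909) + 73602) = 1/(((2197/(-11218 + √(-131)) + 28573) + 8909) + 73602) = 1/(((2197/(-11218 + I*√131) + 28573) + 8909) + 73602) = 1/(((28573 + 2197/(-11218 + I*√131)) + 8909) + 73602) = 1/((37482 + 2197/(-11218 + I*√131)) + 73602) = 1/(111084 + 2197/(-11218 + I*√131))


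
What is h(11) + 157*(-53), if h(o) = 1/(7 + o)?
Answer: -149777/18 ≈ -8320.9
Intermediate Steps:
h(11) + 157*(-53) = 1/(7 + 11) + 157*(-53) = 1/18 - 8321 = -149777/18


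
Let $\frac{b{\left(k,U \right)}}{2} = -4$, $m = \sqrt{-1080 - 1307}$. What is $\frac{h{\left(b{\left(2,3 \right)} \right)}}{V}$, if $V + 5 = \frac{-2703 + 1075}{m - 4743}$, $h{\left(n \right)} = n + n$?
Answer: $\frac{419082304}{121973811} + \frac{6512 i \sqrt{2387}}{121973811} \approx 3.4358 + 0.0026084 i$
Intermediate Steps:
$m = i \sqrt{2387}$ ($m = \sqrt{-2387} = i \sqrt{2387} \approx 48.857 i$)
$b{\left(k,U \right)} = -8$ ($b{\left(k,U \right)} = 2 \left(-4\right) = -8$)
$h{\left(n \right)} = 2 n$
$V = -5 - \frac{1628}{-4743 + i \sqrt{2387}}$ ($V = -5 + \frac{-2703 + 1075}{i \sqrt{2387} - 4743} = -5 - \frac{1628}{-4743 + i \sqrt{2387}} \approx -4.6568 + 0.0035353 i$)
$\frac{h{\left(b{\left(2,3 \right)} \right)}}{V} = \frac{2 \left(-8\right)}{- \frac{844924}{181439} + \frac{407 i \sqrt{2387}}{5624609}} = - \frac{16}{- \frac{844924}{181439} + \frac{407 i \sqrt{2387}}{5624609}}$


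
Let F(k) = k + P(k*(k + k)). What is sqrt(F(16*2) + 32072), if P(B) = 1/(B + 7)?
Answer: sqrt(135575996655)/2055 ≈ 179.18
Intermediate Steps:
P(B) = 1/(7 + B)
F(k) = k + 1/(7 + 2*k**2) (F(k) = k + 1/(7 + k*(k + k)) = k + 1/(7 + k*(2*k)) = k + 1/(7 + 2*k**2))
sqrt(F(16*2) + 32072) = sqrt((16*2 + 1/(7 + 2*(16*2)**2)) + 32072) = sqrt((32 + 1/(7 + 2*32**2)) + 32072) = sqrt((32 + 1/(7 + 2*1024)) + 32072) = sqrt((32 + 1/(7 + 2048)) + 32072) = sqrt((32 + 1/2055) + 32072) = sqrt(65761/2055 + 32072) = sqrt(65973721/2055) = sqrt(135575996655)/2055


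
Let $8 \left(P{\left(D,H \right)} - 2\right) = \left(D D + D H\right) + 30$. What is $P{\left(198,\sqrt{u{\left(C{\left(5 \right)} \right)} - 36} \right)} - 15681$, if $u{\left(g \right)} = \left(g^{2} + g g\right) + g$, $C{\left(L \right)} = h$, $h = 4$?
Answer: $- \frac{43099}{4} \approx -10775.0$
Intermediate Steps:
$C{\left(L \right)} = 4$
$u{\left(g \right)} = g + 2 g^{2}$ ($u{\left(g \right)} = \left(g^{2} + g^{2}\right) + g = 2 g^{2} + g = g + 2 g^{2}$)
$P{\left(D,H \right)} = \frac{23}{4} + \frac{D^{2}}{8} + \frac{D H}{8}$ ($P{\left(D,H \right)} = 2 + \frac{\left(D D + D H\right) + 30}{8} = 2 + \frac{\left(D^{2} + D H\right) + 30}{8} = 2 + \frac{30 + D^{2} + D H}{8} = 2 + \left(\frac{15}{4} + \frac{D^{2}}{8} + \frac{D H}{8}\right) = \frac{23}{4} + \frac{D^{2}}{8} + \frac{D H}{8}$)
$P{\left(198,\sqrt{u{\left(C{\left(5 \right)} \right)} - 36} \right)} - 15681 = \left(\frac{23}{4} + \frac{198^{2}}{8} + \frac{1}{8} \cdot 198 \sqrt{4 \left(1 + 2 \cdot 4\right) - 36}\right) - 15681 = \left(\frac{23}{4} + \frac{1}{8} \cdot 39204 + \frac{1}{8} \cdot 198 \sqrt{4 \left(1 + 8\right) - 36}\right) - 15681 = \left(\frac{23}{4} + \frac{9801}{2} + \frac{1}{8} \cdot 198 \sqrt{4 \cdot 9 - 36}\right) - 15681 = \left(\frac{23}{4} + \frac{9801}{2} + \frac{1}{8} \cdot 198 \sqrt{36 - 36}\right) - 15681 = \left(\frac{23}{4} + \frac{9801}{2} + \frac{1}{8} \cdot 198 \sqrt{0}\right) - 15681 = \left(\frac{23}{4} + \frac{9801}{2} + \frac{1}{8} \cdot 198 \cdot 0\right) - 15681 = \left(\frac{23}{4} + \frac{9801}{2} + 0\right) - 15681 = \frac{19625}{4} - 15681 = - \frac{43099}{4}$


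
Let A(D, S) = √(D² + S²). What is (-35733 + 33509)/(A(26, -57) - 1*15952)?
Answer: 35477248/254462379 + 11120*√157/254462379 ≈ 0.13997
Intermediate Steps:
(-35733 + 33509)/(A(26, -57) - 1*15952) = (-35733 + 33509)/(√(26² + (-57)²) - 1*15952) = -2224/(√(676 + 3249) - 15952) = -2224/(√3925 - 15952) = -2224/(5*√157 - 15952) = -2224/(-15952 + 5*√157)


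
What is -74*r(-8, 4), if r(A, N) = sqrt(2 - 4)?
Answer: -74*I*sqrt(2) ≈ -104.65*I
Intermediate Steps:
r(A, N) = I*sqrt(2) (r(A, N) = sqrt(-2) = I*sqrt(2))
-74*r(-8, 4) = -74*I*sqrt(2)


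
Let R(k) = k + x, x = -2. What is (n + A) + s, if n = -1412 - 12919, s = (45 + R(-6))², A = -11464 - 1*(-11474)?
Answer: -12952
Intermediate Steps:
R(k) = -2 + k (R(k) = k - 2 = -2 + k)
A = 10 (A = -11464 + 11474 = 10)
s = 1369 (s = (45 + (-2 - 6))² = (45 - 8)² = 37² = 1369)
n = -14331
(n + A) + s = (-14331 + 10) + 1369 = -14321 + 1369 = -12952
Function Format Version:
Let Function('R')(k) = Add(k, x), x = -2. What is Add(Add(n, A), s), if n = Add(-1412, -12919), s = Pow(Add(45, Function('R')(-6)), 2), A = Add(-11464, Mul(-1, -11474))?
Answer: -12952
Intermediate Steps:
Function('R')(k) = Add(-2, k) (Function('R')(k) = Add(k, -2) = Add(-2, k))
A = 10 (A = Add(-11464, 11474) = 10)
s = 1369 (s = Pow(Add(45, Add(-2, -6)), 2) = Pow(Add(45, -8), 2) = Pow(37, 2) = 1369)
n = -14331
Add(Add(n, A), s) = Add(Add(-14331, 10), 1369) = Add(-14321, 1369) = -12952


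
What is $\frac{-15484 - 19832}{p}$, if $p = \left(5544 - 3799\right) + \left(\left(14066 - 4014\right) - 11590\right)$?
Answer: $- \frac{3924}{23} \approx -170.61$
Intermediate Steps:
$p = 207$ ($p = 1745 + \left(10052 - 11590\right) = 1745 - 1538 = 207$)
$\frac{-15484 - 19832}{p} = \frac{-15484 - 19832}{207} = \left(-15484 - 19832\right) \frac{1}{207} = \left(-35316\right) \frac{1}{207} = - \frac{3924}{23}$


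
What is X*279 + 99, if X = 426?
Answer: 118953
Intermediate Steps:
X*279 + 99 = 426*279 + 99 = 118854 + 99 = 118953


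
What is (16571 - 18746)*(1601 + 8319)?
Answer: -21576000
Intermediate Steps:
(16571 - 18746)*(1601 + 8319) = -2175*9920 = -21576000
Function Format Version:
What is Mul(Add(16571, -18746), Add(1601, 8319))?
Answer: -21576000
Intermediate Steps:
Mul(Add(16571, -18746), Add(1601, 8319)) = Mul(-2175, 9920) = -21576000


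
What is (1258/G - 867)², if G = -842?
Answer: 133689684496/177241 ≈ 7.5428e+5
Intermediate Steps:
(1258/G - 867)² = (1258/(-842) - 867)² = (1258*(-1/842) - 867)² = (-629/421 - 867)² = (-365636/421)² = 133689684496/177241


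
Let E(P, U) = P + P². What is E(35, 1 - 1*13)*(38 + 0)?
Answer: 47880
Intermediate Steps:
E(35, 1 - 1*13)*(38 + 0) = (35*(1 + 35))*(38 + 0) = (35*36)*38 = 1260*38 = 47880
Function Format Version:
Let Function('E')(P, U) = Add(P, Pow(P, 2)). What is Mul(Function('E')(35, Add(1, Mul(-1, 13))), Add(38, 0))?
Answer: 47880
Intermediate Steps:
Mul(Function('E')(35, Add(1, Mul(-1, 13))), Add(38, 0)) = Mul(Mul(35, Add(1, 35)), Add(38, 0)) = Mul(Mul(35, 36), 38) = Mul(1260, 38) = 47880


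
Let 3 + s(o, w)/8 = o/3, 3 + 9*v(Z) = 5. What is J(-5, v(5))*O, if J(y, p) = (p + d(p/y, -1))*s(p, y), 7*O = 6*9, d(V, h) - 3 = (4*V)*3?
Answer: -152944/315 ≈ -485.54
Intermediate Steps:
v(Z) = 2/9 (v(Z) = -⅓ + (⅑)*5 = -⅓ + 5/9 = 2/9)
d(V, h) = 3 + 12*V (d(V, h) = 3 + (4*V)*3 = 3 + 12*V)
O = 54/7 (O = (6*9)/7 = (⅐)*54 = 54/7 ≈ 7.7143)
s(o, w) = -24 + 8*o/3 (s(o, w) = -24 + 8*(o/3) = -24 + 8*o/3)
J(y, p) = (-24 + 8*p/3)*(3 + p + 12*p/y) (J(y, p) = (p + (3 + 12*(p/y)))*(-24 + 8*p/3) = (p + (3 + 12*p/y))*(-24 + 8*p/3) = (3 + p + 12*p/y)*(-24 + 8*p/3) = (-24 + 8*p/3)*(3 + p + 12*p/y))
J(-5, v(5))*O = ((8/3)*(-9 + 2/9)*(3*(-5) + 12*(2/9) + (2/9)*(-5))/(-5))*(54/7) = ((8/3)*(-⅕)*(-79/9)*(-15 + 8/3 - 10/9))*(54/7) = ((8/3)*(-⅕)*(-79/9)*(-121/9))*(54/7) = -76472/1215*54/7 = -152944/315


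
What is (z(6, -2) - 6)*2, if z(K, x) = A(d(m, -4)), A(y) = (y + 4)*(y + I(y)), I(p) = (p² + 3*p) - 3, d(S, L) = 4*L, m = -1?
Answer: -4548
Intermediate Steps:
I(p) = -3 + p² + 3*p
A(y) = (4 + y)*(-3 + y² + 4*y) (A(y) = (y + 4)*(y + (-3 + y² + 3*y)) = (4 + y)*(-3 + y² + 4*y))
z(K, x) = -2268 (z(K, x) = -12 + (4*(-4))³ + 8*(4*(-4))² + 13*(4*(-4)) = -12 + (-16)³ + 8*(-16)² + 13*(-16) = -12 - 4096 + 8*256 - 208 = -12 - 4096 + 2048 - 208 = -2268)
(z(6, -2) - 6)*2 = (-2268 - 6)*2 = -2274*2 = -4548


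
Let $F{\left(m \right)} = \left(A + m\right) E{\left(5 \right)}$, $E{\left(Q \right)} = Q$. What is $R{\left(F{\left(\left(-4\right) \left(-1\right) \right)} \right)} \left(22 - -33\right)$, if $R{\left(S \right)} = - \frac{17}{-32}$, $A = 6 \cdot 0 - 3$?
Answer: $\frac{935}{32} \approx 29.219$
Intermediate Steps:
$A = -3$ ($A = 0 - 3 = -3$)
$F{\left(m \right)} = -15 + 5 m$ ($F{\left(m \right)} = \left(-3 + m\right) 5 = -15 + 5 m$)
$R{\left(S \right)} = \frac{17}{32}$ ($R{\left(S \right)} = \left(-17\right) \left(- \frac{1}{32}\right) = \frac{17}{32}$)
$R{\left(F{\left(\left(-4\right) \left(-1\right) \right)} \right)} \left(22 - -33\right) = \frac{17 \left(22 - -33\right)}{32} = \frac{17 \left(22 + 33\right)}{32} = \frac{17}{32} \cdot 55 = \frac{935}{32}$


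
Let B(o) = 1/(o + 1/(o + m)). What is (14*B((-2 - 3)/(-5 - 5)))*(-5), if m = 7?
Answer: -2100/19 ≈ -110.53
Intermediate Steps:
B(o) = 1/(o + 1/(7 + o)) (B(o) = 1/(o + 1/(o + 7)) = 1/(o + 1/(7 + o)))
(14*B((-2 - 3)/(-5 - 5)))*(-5) = (14*((7 + (-2 - 3)/(-5 - 5))/(1 + ((-2 - 3)/(-5 - 5))² + 7*((-2 - 3)/(-5 - 5)))))*(-5) = (14*((7 - 5/(-10))/(1 + (-5/(-10))² + 7*(-5/(-10)))))*(-5) = (14*((7 - 5*(-⅒))/(1 + (-5*(-⅒))² + 7*(-5*(-⅒)))))*(-5) = (14*((7 + ½)/(1 + (½)² + 7*(½))))*(-5) = (14*((15/2)/(1 + ¼ + 7/2)))*(-5) = (14*((15/2)/(19/4)))*(-5) = (14*((4/19)*(15/2)))*(-5) = (14*(30/19))*(-5) = (420/19)*(-5) = -2100/19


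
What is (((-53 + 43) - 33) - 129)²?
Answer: 29584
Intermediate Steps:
(((-53 + 43) - 33) - 129)² = ((-10 - 33) - 129)² = (-43 - 129)² = (-172)² = 29584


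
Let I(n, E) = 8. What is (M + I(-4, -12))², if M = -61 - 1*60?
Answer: 12769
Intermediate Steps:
M = -121 (M = -61 - 60 = -121)
(M + I(-4, -12))² = (-121 + 8)² = (-113)² = 12769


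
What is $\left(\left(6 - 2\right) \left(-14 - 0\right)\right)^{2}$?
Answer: $3136$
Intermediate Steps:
$\left(\left(6 - 2\right) \left(-14 - 0\right)\right)^{2} = \left(4 \left(-14 + \left(-2 + 2\right)\right)\right)^{2} = \left(4 \left(-14 + 0\right)\right)^{2} = \left(4 \left(-14\right)\right)^{2} = \left(-56\right)^{2} = 3136$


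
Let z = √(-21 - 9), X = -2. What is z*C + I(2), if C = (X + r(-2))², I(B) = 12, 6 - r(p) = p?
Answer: 12 + 36*I*√30 ≈ 12.0 + 197.18*I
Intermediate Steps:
r(p) = 6 - p
z = I*√30 (z = √(-30) = I*√30 ≈ 5.4772*I)
C = 36 (C = (-2 + (6 - 1*(-2)))² = (-2 + (6 + 2))² = (-2 + 8)² = 6² = 36)
z*C + I(2) = (I*√30)*36 + 12 = 36*I*√30 + 12 = 12 + 36*I*√30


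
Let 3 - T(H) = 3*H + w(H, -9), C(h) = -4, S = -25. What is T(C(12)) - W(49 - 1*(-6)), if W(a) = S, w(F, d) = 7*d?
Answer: 103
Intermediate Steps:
T(H) = 66 - 3*H (T(H) = 3 - (3*H + 7*(-9)) = 3 - (3*H - 63) = 3 - (-63 + 3*H) = 3 + (63 - 3*H) = 66 - 3*H)
W(a) = -25
T(C(12)) - W(49 - 1*(-6)) = (66 - 3*(-4)) - 1*(-25) = (66 + 12) + 25 = 78 + 25 = 103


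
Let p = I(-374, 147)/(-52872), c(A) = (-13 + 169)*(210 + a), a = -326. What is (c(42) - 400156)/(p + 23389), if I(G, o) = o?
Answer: -7371273248/412207687 ≈ -17.882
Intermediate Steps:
c(A) = -18096 (c(A) = (-13 + 169)*(210 - 326) = 156*(-116) = -18096)
p = -49/17624 (p = 147/(-52872) = 147*(-1/52872) = -49/17624 ≈ -0.0027803)
(c(42) - 400156)/(p + 23389) = (-18096 - 400156)/(-49/17624 + 23389) = -418252/412207687/17624 = -418252*17624/412207687 = -7371273248/412207687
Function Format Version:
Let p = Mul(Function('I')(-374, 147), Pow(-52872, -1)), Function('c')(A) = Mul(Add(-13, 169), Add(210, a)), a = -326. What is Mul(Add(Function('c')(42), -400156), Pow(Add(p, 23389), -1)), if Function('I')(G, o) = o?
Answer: Rational(-7371273248, 412207687) ≈ -17.882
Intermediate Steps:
Function('c')(A) = -18096 (Function('c')(A) = Mul(Add(-13, 169), Add(210, -326)) = Mul(156, -116) = -18096)
p = Rational(-49, 17624) (p = Mul(147, Pow(-52872, -1)) = Mul(147, Rational(-1, 52872)) = Rational(-49, 17624) ≈ -0.0027803)
Mul(Add(Function('c')(42), -400156), Pow(Add(p, 23389), -1)) = Mul(Add(-18096, -400156), Pow(Add(Rational(-49, 17624), 23389), -1)) = Mul(-418252, Pow(Rational(412207687, 17624), -1)) = Mul(-418252, Rational(17624, 412207687)) = Rational(-7371273248, 412207687)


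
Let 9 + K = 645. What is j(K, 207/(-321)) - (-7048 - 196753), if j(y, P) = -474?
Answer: 203327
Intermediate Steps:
K = 636 (K = -9 + 645 = 636)
j(K, 207/(-321)) - (-7048 - 196753) = -474 - (-7048 - 196753) = -474 - 1*(-203801) = -474 + 203801 = 203327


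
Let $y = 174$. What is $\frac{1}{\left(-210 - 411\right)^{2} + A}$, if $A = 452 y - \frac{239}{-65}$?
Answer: $\frac{65}{30179024} \approx 2.1538 \cdot 10^{-6}$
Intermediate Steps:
$A = \frac{5112359}{65}$ ($A = 452 \cdot 174 - \frac{239}{-65} = 78648 - - \frac{239}{65} = 78648 + \frac{239}{65} = \frac{5112359}{65} \approx 78652.0$)
$\frac{1}{\left(-210 - 411\right)^{2} + A} = \frac{1}{\left(-210 - 411\right)^{2} + \frac{5112359}{65}} = \frac{1}{\left(-621\right)^{2} + \frac{5112359}{65}} = \frac{1}{385641 + \frac{5112359}{65}} = \frac{1}{\frac{30179024}{65}} = \frac{65}{30179024}$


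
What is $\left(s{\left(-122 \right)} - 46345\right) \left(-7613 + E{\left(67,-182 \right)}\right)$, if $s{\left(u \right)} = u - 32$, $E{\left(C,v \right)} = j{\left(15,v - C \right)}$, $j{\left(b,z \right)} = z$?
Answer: $365575138$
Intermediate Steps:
$E{\left(C,v \right)} = v - C$
$s{\left(u \right)} = -32 + u$ ($s{\left(u \right)} = u - 32 = -32 + u$)
$\left(s{\left(-122 \right)} - 46345\right) \left(-7613 + E{\left(67,-182 \right)}\right) = \left(\left(-32 - 122\right) - 46345\right) \left(-7613 - 249\right) = \left(-154 - 46345\right) \left(-7613 - 249\right) = - 46499 \left(-7613 - 249\right) = \left(-46499\right) \left(-7862\right) = 365575138$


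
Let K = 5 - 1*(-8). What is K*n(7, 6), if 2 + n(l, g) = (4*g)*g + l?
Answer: 1937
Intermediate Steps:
K = 13 (K = 5 + 8 = 13)
n(l, g) = -2 + l + 4*g² (n(l, g) = -2 + ((4*g)*g + l) = -2 + (4*g² + l) = -2 + (l + 4*g²) = -2 + l + 4*g²)
K*n(7, 6) = 13*(-2 + 7 + 4*6²) = 13*(-2 + 7 + 4*36) = 13*(-2 + 7 + 144) = 13*149 = 1937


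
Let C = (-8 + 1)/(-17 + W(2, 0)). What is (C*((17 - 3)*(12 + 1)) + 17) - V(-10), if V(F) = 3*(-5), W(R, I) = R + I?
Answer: 1754/15 ≈ 116.93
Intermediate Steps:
W(R, I) = I + R
C = 7/15 (C = (-8 + 1)/(-17 + (0 + 2)) = -7/(-17 + 2) = -7/(-15) = -7*(-1/15) = 7/15 ≈ 0.46667)
V(F) = -15
(C*((17 - 3)*(12 + 1)) + 17) - V(-10) = (7*((17 - 3)*(12 + 1))/15 + 17) - 1*(-15) = (7*(14*13)/15 + 17) + 15 = ((7/15)*182 + 17) + 15 = (1274/15 + 17) + 15 = 1529/15 + 15 = 1754/15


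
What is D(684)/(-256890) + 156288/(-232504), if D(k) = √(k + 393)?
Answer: -19536/29063 - √1077/256890 ≈ -0.67232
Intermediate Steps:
D(k) = √(393 + k)
D(684)/(-256890) + 156288/(-232504) = √(393 + 684)/(-256890) + 156288/(-232504) = √1077*(-1/256890) + 156288*(-1/232504) = -√1077/256890 - 19536/29063 = -19536/29063 - √1077/256890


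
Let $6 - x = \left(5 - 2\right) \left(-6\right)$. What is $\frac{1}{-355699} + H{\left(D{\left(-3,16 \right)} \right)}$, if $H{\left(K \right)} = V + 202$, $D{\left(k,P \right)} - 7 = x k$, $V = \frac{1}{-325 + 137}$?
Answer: $\frac{13507669337}{66871412} \approx 201.99$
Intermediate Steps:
$V = - \frac{1}{188}$ ($V = \frac{1}{-188} = - \frac{1}{188} \approx -0.0053191$)
$x = 24$ ($x = 6 - \left(5 - 2\right) \left(-6\right) = 6 - 3 \left(-6\right) = 6 - -18 = 6 + 18 = 24$)
$D{\left(k,P \right)} = 7 + 24 k$
$H{\left(K \right)} = \frac{37975}{188}$ ($H{\left(K \right)} = - \frac{1}{188} + 202 = \frac{37975}{188}$)
$\frac{1}{-355699} + H{\left(D{\left(-3,16 \right)} \right)} = \frac{1}{-355699} + \frac{37975}{188} = - \frac{1}{355699} + \frac{37975}{188} = \frac{13507669337}{66871412}$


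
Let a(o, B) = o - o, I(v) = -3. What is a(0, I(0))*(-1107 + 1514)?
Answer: 0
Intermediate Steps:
a(o, B) = 0
a(0, I(0))*(-1107 + 1514) = 0*(-1107 + 1514) = 0*407 = 0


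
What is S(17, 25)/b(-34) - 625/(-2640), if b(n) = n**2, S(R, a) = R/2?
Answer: 2191/8976 ≈ 0.24410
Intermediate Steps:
S(R, a) = R/2 (S(R, a) = R*(1/2) = R/2)
S(17, 25)/b(-34) - 625/(-2640) = ((1/2)*17)/((-34)**2) - 625/(-2640) = (17/2)/1156 - 625*(-1/2640) = (17/2)*(1/1156) + 125/528 = 1/136 + 125/528 = 2191/8976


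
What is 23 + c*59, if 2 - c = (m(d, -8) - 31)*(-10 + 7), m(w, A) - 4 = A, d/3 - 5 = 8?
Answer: -6054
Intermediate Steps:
d = 39 (d = 15 + 3*8 = 15 + 24 = 39)
m(w, A) = 4 + A
c = -103 (c = 2 - ((4 - 8) - 31)*(-10 + 7) = 2 - (-4 - 31)*(-3) = 2 - (-35)*(-3) = 2 - 1*105 = 2 - 105 = -103)
23 + c*59 = 23 - 103*59 = 23 - 6077 = -6054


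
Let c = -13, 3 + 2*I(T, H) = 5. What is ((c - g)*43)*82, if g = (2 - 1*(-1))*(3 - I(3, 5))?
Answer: -66994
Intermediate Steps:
I(T, H) = 1 (I(T, H) = -3/2 + (½)*5 = -3/2 + 5/2 = 1)
g = 6 (g = (2 - 1*(-1))*(3 - 1*1) = (2 + 1)*(3 - 1) = 3*2 = 6)
((c - g)*43)*82 = ((-13 - 1*6)*43)*82 = ((-13 - 6)*43)*82 = -19*43*82 = -817*82 = -66994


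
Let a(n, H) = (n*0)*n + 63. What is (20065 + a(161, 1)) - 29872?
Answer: -9744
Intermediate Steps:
a(n, H) = 63 (a(n, H) = 0*n + 63 = 0 + 63 = 63)
(20065 + a(161, 1)) - 29872 = (20065 + 63) - 29872 = 20128 - 29872 = -9744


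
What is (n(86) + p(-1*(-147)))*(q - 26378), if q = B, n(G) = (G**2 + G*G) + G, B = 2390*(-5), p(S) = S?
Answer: -575878200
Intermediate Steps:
B = -11950
n(G) = G + 2*G**2 (n(G) = (G**2 + G**2) + G = 2*G**2 + G = G + 2*G**2)
q = -11950
(n(86) + p(-1*(-147)))*(q - 26378) = (86*(1 + 2*86) - 1*(-147))*(-11950 - 26378) = (86*(1 + 172) + 147)*(-38328) = (86*173 + 147)*(-38328) = (14878 + 147)*(-38328) = 15025*(-38328) = -575878200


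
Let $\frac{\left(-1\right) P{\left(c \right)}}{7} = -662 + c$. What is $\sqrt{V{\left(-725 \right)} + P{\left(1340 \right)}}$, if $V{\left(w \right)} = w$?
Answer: $i \sqrt{5471} \approx 73.966 i$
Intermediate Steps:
$P{\left(c \right)} = 4634 - 7 c$ ($P{\left(c \right)} = - 7 \left(-662 + c\right) = 4634 - 7 c$)
$\sqrt{V{\left(-725 \right)} + P{\left(1340 \right)}} = \sqrt{-725 + \left(4634 - 9380\right)} = \sqrt{-725 - 4746} = \sqrt{-5471} = i \sqrt{5471}$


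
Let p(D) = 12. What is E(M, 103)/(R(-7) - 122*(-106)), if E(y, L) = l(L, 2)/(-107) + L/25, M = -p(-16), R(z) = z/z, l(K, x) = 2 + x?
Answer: 10921/34595775 ≈ 0.00031567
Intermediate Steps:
R(z) = 1
M = -12 (M = -1*12 = -12)
E(y, L) = -4/107 + L/25 (E(y, L) = (2 + 2)/(-107) + L/25 = 4*(-1/107) + L*(1/25) = -4/107 + L/25)
E(M, 103)/(R(-7) - 122*(-106)) = (-4/107 + (1/25)*103)/(1 - 122*(-106)) = (-4/107 + 103/25)/(1 + 12932) = (10921/2675)/12933 = (10921/2675)*(1/12933) = 10921/34595775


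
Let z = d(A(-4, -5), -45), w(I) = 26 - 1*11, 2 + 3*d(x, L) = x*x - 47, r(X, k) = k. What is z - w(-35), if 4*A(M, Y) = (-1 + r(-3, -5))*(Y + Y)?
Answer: 131/3 ≈ 43.667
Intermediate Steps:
A(M, Y) = -3*Y (A(M, Y) = ((-1 - 5)*(Y + Y))/4 = (-12*Y)/4 = -3*Y)
d(x, L) = -49/3 + x**2/3 (d(x, L) = -2/3 + (x*x - 47)/3 = -2/3 + (x**2 - 47)/3 = -2/3 + (-47 + x**2)/3 = -2/3 + (-47/3 + x**2/3) = -49/3 + x**2/3)
w(I) = 15 (w(I) = 26 - 11 = 15)
z = 176/3 (z = -49/3 + (-3*(-5))**2/3 = -49/3 + (1/3)*15**2 = -49/3 + (1/3)*225 = -49/3 + 75 = 176/3 ≈ 58.667)
z - w(-35) = 176/3 - 1*15 = 176/3 - 15 = 131/3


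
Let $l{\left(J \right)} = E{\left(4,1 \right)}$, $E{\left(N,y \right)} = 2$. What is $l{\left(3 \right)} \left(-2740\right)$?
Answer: $-5480$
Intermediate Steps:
$l{\left(J \right)} = 2$
$l{\left(3 \right)} \left(-2740\right) = 2 \left(-2740\right) = -5480$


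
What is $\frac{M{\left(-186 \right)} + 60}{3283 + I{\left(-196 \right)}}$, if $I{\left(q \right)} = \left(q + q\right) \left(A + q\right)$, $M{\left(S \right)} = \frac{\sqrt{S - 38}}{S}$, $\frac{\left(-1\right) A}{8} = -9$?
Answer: $\frac{20}{17297} - \frac{2 i \sqrt{14}}{4825863} \approx 0.0011563 - 1.5507 \cdot 10^{-6} i$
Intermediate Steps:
$A = 72$ ($A = \left(-8\right) \left(-9\right) = 72$)
$M{\left(S \right)} = \frac{\sqrt{-38 + S}}{S}$
$I{\left(q \right)} = 2 q \left(72 + q\right)$ ($I{\left(q \right)} = \left(q + q\right) \left(72 + q\right) = 2 q \left(72 + q\right)$)
$\frac{M{\left(-186 \right)} + 60}{3283 + I{\left(-196 \right)}} = \frac{\frac{\sqrt{-38 - 186}}{-186} + 60}{3283 + 2 \left(-196\right) \left(72 - 196\right)} = \frac{- \frac{\sqrt{-224}}{186} + 60}{3283 + 2 \left(-196\right) \left(-124\right)} = \frac{- \frac{4 i \sqrt{14}}{186} + 60}{3283 + 48608} = \frac{- \frac{2 i \sqrt{14}}{93} + 60}{51891} = \left(60 - \frac{2 i \sqrt{14}}{93}\right) \frac{1}{51891} = \frac{20}{17297} - \frac{2 i \sqrt{14}}{4825863}$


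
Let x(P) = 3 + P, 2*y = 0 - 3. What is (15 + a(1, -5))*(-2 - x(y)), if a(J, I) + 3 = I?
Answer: -49/2 ≈ -24.500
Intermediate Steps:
y = -3/2 (y = (0 - 3)/2 = (1/2)*(-3) = -3/2 ≈ -1.5000)
a(J, I) = -3 + I
(15 + a(1, -5))*(-2 - x(y)) = (15 + (-3 - 5))*(-2 - (3 - 3/2)) = (15 - 8)*(-2 - 1*3/2) = 7*(-2 - 3/2) = 7*(-7/2) = -49/2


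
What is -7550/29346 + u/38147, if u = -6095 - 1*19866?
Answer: -524930678/559730931 ≈ -0.93783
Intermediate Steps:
u = -25961 (u = -6095 - 19866 = -25961)
-7550/29346 + u/38147 = -7550/29346 - 25961/38147 = -7550*1/29346 - 25961*1/38147 = -3775/14673 - 25961/38147 = -524930678/559730931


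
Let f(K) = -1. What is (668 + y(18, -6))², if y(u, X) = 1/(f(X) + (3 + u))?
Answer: 178516321/400 ≈ 4.4629e+5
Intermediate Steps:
y(u, X) = 1/(2 + u) (y(u, X) = 1/(-1 + (3 + u)) = 1/(2 + u))
(668 + y(18, -6))² = (668 + 1/(2 + 18))² = (668 + 1/20)² = (13361/20)² = 178516321/400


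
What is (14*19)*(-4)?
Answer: -1064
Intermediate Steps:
(14*19)*(-4) = 266*(-4) = -1064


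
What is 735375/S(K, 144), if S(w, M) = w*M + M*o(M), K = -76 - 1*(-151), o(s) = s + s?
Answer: 245125/17424 ≈ 14.068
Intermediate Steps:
o(s) = 2*s
K = 75 (K = -76 + 151 = 75)
S(w, M) = 2*M² + M*w (S(w, M) = w*M + M*(2*M) = M*w + 2*M² = 2*M² + M*w)
735375/S(K, 144) = 735375/((144*(75 + 2*144))) = 735375/((144*(75 + 288))) = 735375/((144*363)) = 735375/52272 = 735375*(1/52272) = 245125/17424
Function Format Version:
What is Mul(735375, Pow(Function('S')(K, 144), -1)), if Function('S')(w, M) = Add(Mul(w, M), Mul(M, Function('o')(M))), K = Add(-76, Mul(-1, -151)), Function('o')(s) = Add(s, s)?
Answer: Rational(245125, 17424) ≈ 14.068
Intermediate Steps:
Function('o')(s) = Mul(2, s)
K = 75 (K = Add(-76, 151) = 75)
Function('S')(w, M) = Add(Mul(2, Pow(M, 2)), Mul(M, w)) (Function('S')(w, M) = Add(Mul(w, M), Mul(M, Mul(2, M))) = Add(Mul(M, w), Mul(2, Pow(M, 2))) = Add(Mul(2, Pow(M, 2)), Mul(M, w)))
Mul(735375, Pow(Function('S')(K, 144), -1)) = Mul(735375, Pow(Mul(144, Add(75, Mul(2, 144))), -1)) = Mul(735375, Pow(Mul(144, Add(75, 288)), -1)) = Mul(735375, Pow(Mul(144, 363), -1)) = Mul(735375, Pow(52272, -1)) = Mul(735375, Rational(1, 52272)) = Rational(245125, 17424)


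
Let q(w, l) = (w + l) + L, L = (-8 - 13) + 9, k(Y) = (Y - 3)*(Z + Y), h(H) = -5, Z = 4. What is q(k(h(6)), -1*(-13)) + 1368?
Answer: 1377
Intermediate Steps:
k(Y) = (-3 + Y)*(4 + Y) (k(Y) = (Y - 3)*(4 + Y) = (-3 + Y)*(4 + Y))
L = -12 (L = -21 + 9 = -12)
q(w, l) = -12 + l + w (q(w, l) = (w + l) - 12 = (l + w) - 12 = -12 + l + w)
q(k(h(6)), -1*(-13)) + 1368 = (-12 - 1*(-13) + (-12 - 5 + (-5)**2)) + 1368 = (-12 + 13 + (-12 - 5 + 25)) + 1368 = (-12 + 13 + 8) + 1368 = 9 + 1368 = 1377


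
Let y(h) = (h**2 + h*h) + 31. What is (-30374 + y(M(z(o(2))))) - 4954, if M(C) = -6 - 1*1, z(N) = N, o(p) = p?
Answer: -35199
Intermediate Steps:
M(C) = -7 (M(C) = -6 - 1 = -7)
y(h) = 31 + 2*h**2 (y(h) = (h**2 + h**2) + 31 = 2*h**2 + 31 = 31 + 2*h**2)
(-30374 + y(M(z(o(2))))) - 4954 = (-30374 + (31 + 2*(-7)**2)) - 4954 = (-30374 + (31 + 2*49)) - 4954 = (-30374 + (31 + 98)) - 4954 = (-30374 + 129) - 4954 = -30245 - 4954 = -35199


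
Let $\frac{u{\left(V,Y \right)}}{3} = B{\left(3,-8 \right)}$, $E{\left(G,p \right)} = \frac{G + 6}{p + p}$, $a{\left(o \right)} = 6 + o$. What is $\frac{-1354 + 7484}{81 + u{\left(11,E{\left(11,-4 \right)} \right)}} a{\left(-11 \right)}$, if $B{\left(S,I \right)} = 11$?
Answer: $- \frac{15325}{57} \approx -268.86$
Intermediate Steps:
$E{\left(G,p \right)} = \frac{6 + G}{2 p}$
$u{\left(V,Y \right)} = 33$ ($u{\left(V,Y \right)} = 3 \cdot 11 = 33$)
$\frac{-1354 + 7484}{81 + u{\left(11,E{\left(11,-4 \right)} \right)}} a{\left(-11 \right)} = \frac{-1354 + 7484}{81 + 33} \left(6 - 11\right) = \frac{6130}{114} \left(-5\right) = 6130 \cdot \frac{1}{114} \left(-5\right) = \frac{3065}{57} \left(-5\right) = - \frac{15325}{57}$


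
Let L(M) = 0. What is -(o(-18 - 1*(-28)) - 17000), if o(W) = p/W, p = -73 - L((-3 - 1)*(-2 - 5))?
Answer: 170073/10 ≈ 17007.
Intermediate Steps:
p = -73 (p = -73 - 1*0 = -73 + 0 = -73)
o(W) = -73/W
-(o(-18 - 1*(-28)) - 17000) = -(-73/(-18 - 1*(-28)) - 17000) = -(-73/(-18 + 28) - 17000) = -(-73/10 - 17000) = -1*(-170073/10) = 170073/10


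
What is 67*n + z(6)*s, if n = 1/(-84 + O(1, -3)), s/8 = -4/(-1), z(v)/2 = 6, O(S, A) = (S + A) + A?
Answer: 34109/89 ≈ 383.25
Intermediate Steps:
O(S, A) = S + 2*A (O(S, A) = (A + S) + A = S + 2*A)
z(v) = 12 (z(v) = 2*6 = 12)
s = 32 (s = 8*(-4/(-1)) = 8*(-4*(-1)) = 8*4 = 32)
n = -1/89 (n = 1/(-84 + (1 + 2*(-3))) = 1/(-84 + (1 - 6)) = 1/(-84 - 5) = 1/(-89) = -1/89 ≈ -0.011236)
67*n + z(6)*s = 67*(-1/89) + 12*32 = -67/89 + 384 = 34109/89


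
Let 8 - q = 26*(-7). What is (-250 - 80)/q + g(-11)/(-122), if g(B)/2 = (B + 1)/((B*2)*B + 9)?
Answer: -505073/290909 ≈ -1.7362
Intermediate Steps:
q = 190 (q = 8 - 26*(-7) = 8 - 1*(-182) = 8 + 182 = 190)
g(B) = 2*(1 + B)/(9 + 2*B**2) (g(B) = 2*((B + 1)/((B*2)*B + 9)) = 2*((1 + B)/((2*B)*B + 9)) = 2*((1 + B)/(2*B**2 + 9)) = 2*((1 + B)/(9 + 2*B**2)) = 2*(1 + B)/(9 + 2*B**2))
(-250 - 80)/q + g(-11)/(-122) = (-250 - 80)/190 + (2*(1 - 11)/(9 + 2*(-11)**2))/(-122) = -330*1/190 + (2*(-10)/(9 + 2*121))*(-1/122) = -33/19 + (2*(-10)/(9 + 242))*(-1/122) = -33/19 + (2*(-10)/251)*(-1/122) = -33/19 + (2*(1/251)*(-10))*(-1/122) = -33/19 - 20/251*(-1/122) = -33/19 + 10/15311 = -505073/290909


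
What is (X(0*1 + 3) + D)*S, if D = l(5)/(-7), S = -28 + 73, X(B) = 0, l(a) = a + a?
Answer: -450/7 ≈ -64.286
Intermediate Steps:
l(a) = 2*a
S = 45
D = -10/7 (D = (2*5)/(-7) = 10*(-⅐) = -10/7 ≈ -1.4286)
(X(0*1 + 3) + D)*S = (0 - 10/7)*45 = -10/7*45 = -450/7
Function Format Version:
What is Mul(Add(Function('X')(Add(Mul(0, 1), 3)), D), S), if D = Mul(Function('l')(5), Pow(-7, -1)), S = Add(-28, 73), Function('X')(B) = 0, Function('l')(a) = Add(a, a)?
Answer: Rational(-450, 7) ≈ -64.286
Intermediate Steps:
Function('l')(a) = Mul(2, a)
S = 45
D = Rational(-10, 7) (D = Mul(Mul(2, 5), Pow(-7, -1)) = Mul(10, Rational(-1, 7)) = Rational(-10, 7) ≈ -1.4286)
Mul(Add(Function('X')(Add(Mul(0, 1), 3)), D), S) = Mul(Add(0, Rational(-10, 7)), 45) = Mul(Rational(-10, 7), 45) = Rational(-450, 7)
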